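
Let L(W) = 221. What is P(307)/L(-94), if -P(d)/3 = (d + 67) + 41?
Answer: -1245/221 ≈ -5.6335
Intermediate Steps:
P(d) = -324 - 3*d (P(d) = -3*((d + 67) + 41) = -3*((67 + d) + 41) = -3*(108 + d) = -324 - 3*d)
P(307)/L(-94) = (-324 - 3*307)/221 = (-324 - 921)*(1/221) = -1245*1/221 = -1245/221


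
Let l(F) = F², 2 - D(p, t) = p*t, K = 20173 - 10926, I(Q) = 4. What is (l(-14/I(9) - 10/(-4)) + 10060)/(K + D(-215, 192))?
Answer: 10061/50529 ≈ 0.19911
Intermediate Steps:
K = 9247
D(p, t) = 2 - p*t
(l(-14/I(9) - 10/(-4)) + 10060)/(K + D(-215, 192)) = ((-14/4 - 10/(-4))² + 10060)/(9247 + (2 - 1*(-215)*192)) = ((-14*¼ - 10*(-¼))² + 10060)/(9247 + (2 + 41280)) = ((-7/2 + 5/2)² + 10060)/(9247 + 41282) = ((-1)² + 10060)/50529 = (1 + 10060)*(1/50529) = 10061*(1/50529) = 10061/50529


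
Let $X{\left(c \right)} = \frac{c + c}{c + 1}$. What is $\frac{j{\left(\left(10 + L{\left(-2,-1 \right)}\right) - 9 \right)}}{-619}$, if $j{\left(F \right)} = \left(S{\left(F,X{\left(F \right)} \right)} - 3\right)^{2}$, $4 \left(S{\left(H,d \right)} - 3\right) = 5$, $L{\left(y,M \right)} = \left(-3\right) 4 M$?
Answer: $- \frac{25}{9904} \approx -0.0025242$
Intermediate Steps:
$L{\left(y,M \right)} = - 12 M$
$X{\left(c \right)} = \frac{2 c}{1 + c}$
$S{\left(H,d \right)} = \frac{17}{4}$ ($S{\left(H,d \right)} = 3 + \frac{1}{4} \cdot 5 = 3 + \frac{5}{4} = \frac{17}{4}$)
$j{\left(F \right)} = \frac{25}{16}$ ($j{\left(F \right)} = \left(\frac{17}{4} - 3\right)^{2} = \left(\frac{5}{4}\right)^{2} = \frac{25}{16}$)
$\frac{j{\left(\left(10 + L{\left(-2,-1 \right)}\right) - 9 \right)}}{-619} = \frac{25}{16 \left(-619\right)} = \frac{25}{16} \left(- \frac{1}{619}\right) = - \frac{25}{9904}$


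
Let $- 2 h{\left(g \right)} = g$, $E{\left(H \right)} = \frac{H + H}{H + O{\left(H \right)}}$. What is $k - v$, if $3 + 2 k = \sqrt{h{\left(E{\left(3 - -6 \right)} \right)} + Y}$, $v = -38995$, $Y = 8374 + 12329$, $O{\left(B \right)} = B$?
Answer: $\frac{77987}{2} + \frac{91 \sqrt{10}}{4} \approx 39065.0$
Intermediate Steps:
$E{\left(H \right)} = 1$ ($E{\left(H \right)} = \frac{H + H}{H + H} = \frac{2 H}{2 H} = 2 H \frac{1}{2 H} = 1$)
$Y = 20703$
$h{\left(g \right)} = - \frac{g}{2}$
$k = - \frac{3}{2} + \frac{91 \sqrt{10}}{4}$ ($k = - \frac{3}{2} + \frac{\sqrt{\left(- \frac{1}{2}\right) 1 + 20703}}{2} = - \frac{3}{2} + \frac{\sqrt{- \frac{1}{2} + 20703}}{2} = - \frac{3}{2} + \frac{\sqrt{\frac{41405}{2}}}{2} = - \frac{3}{2} + \frac{\frac{91}{2} \sqrt{10}}{2} = - \frac{3}{2} + \frac{91 \sqrt{10}}{4} \approx 70.442$)
$k - v = \left(- \frac{3}{2} + \frac{91 \sqrt{10}}{4}\right) - -38995 = \left(- \frac{3}{2} + \frac{91 \sqrt{10}}{4}\right) + 38995 = \frac{77987}{2} + \frac{91 \sqrt{10}}{4}$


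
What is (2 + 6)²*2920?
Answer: 186880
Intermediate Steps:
(2 + 6)²*2920 = 8²*2920 = 64*2920 = 186880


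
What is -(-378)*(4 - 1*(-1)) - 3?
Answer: 1887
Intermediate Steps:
-(-378)*(4 - 1*(-1)) - 3 = -(-378)*(4 + 1) - 3 = -(-378)*5 - 3 = -42*(-45) - 3 = 1890 - 3 = 1887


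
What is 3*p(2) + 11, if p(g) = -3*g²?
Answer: -25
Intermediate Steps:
3*p(2) + 11 = 3*(-3*2²) + 11 = 3*(-3*4) + 11 = 3*(-12) + 11 = -36 + 11 = -25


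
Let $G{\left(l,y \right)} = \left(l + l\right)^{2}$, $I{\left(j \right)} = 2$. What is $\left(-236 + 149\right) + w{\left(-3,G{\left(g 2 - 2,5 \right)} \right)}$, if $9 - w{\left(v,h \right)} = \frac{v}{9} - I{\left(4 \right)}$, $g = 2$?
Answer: $- \frac{227}{3} \approx -75.667$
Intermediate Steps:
$G{\left(l,y \right)} = 4 l^{2}$ ($G{\left(l,y \right)} = \left(2 l\right)^{2} = 4 l^{2}$)
$w{\left(v,h \right)} = 11 - \frac{v}{9}$ ($w{\left(v,h \right)} = 9 - \left(\frac{v}{9} - 2\right) = 9 - \left(-2 + \frac{v}{9}\right) = 11 - \frac{v}{9}$)
$\left(-236 + 149\right) + w{\left(-3,G{\left(g 2 - 2,5 \right)} \right)} = \left(-236 + 149\right) + \left(11 - - \frac{1}{3}\right) = -87 + \left(11 + \frac{1}{3}\right) = -87 + \frac{34}{3} = - \frac{227}{3}$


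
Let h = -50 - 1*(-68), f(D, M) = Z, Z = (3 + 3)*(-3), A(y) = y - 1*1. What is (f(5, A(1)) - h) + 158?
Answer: 122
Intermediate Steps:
A(y) = -1 + y (A(y) = y - 1 = -1 + y)
Z = -18 (Z = 6*(-3) = -18)
f(D, M) = -18
h = 18 (h = -50 + 68 = 18)
(f(5, A(1)) - h) + 158 = (-18 - 1*18) + 158 = (-18 - 18) + 158 = -36 + 158 = 122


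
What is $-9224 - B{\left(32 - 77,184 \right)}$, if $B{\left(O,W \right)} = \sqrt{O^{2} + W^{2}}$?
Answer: $-9224 - \sqrt{35881} \approx -9413.4$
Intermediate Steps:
$-9224 - B{\left(32 - 77,184 \right)} = -9224 - \sqrt{\left(32 - 77\right)^{2} + 184^{2}} = -9224 - \sqrt{\left(32 - 77\right)^{2} + 33856} = -9224 - \sqrt{\left(-45\right)^{2} + 33856} = -9224 - \sqrt{2025 + 33856} = -9224 - \sqrt{35881}$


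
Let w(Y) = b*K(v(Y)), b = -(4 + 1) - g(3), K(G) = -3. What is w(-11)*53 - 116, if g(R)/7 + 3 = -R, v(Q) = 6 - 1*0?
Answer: -5999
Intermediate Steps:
v(Q) = 6 (v(Q) = 6 + 0 = 6)
g(R) = -21 - 7*R (g(R) = -21 + 7*(-R) = -21 - 7*R)
b = 37 (b = -(4 + 1) - (-21 - 7*3) = -1*5 - (-21 - 21) = -5 - 1*(-42) = -5 + 42 = 37)
w(Y) = -111 (w(Y) = 37*(-3) = -111)
w(-11)*53 - 116 = -111*53 - 116 = -5883 - 116 = -5999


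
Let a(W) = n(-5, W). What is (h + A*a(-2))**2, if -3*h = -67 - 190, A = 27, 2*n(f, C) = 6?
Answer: 250000/9 ≈ 27778.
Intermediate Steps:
n(f, C) = 3 (n(f, C) = (1/2)*6 = 3)
a(W) = 3
h = 257/3 (h = -(-67 - 190)/3 = -1/3*(-257) = 257/3 ≈ 85.667)
(h + A*a(-2))**2 = (257/3 + 27*3)**2 = (257/3 + 81)**2 = (500/3)**2 = 250000/9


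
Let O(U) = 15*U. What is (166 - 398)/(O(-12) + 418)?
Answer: -116/119 ≈ -0.97479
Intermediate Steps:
(166 - 398)/(O(-12) + 418) = (166 - 398)/(15*(-12) + 418) = -232/(-180 + 418) = -232/238 = -232*1/238 = -116/119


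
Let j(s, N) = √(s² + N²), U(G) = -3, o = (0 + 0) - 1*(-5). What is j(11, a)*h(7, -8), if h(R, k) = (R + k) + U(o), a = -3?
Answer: -4*√130 ≈ -45.607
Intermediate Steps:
o = 5 (o = 0 + 5 = 5)
j(s, N) = √(N² + s²)
h(R, k) = -3 + R + k (h(R, k) = (R + k) - 3 = -3 + R + k)
j(11, a)*h(7, -8) = √((-3)² + 11²)*(-3 + 7 - 8) = √(9 + 121)*(-4) = √130*(-4) = -4*√130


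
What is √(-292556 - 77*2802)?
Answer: I*√508310 ≈ 712.96*I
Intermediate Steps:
√(-292556 - 77*2802) = √(-292556 - 215754) = √(-508310) = I*√508310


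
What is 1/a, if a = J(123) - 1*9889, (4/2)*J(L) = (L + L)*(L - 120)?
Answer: -1/9520 ≈ -0.00010504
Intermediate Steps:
J(L) = L*(-120 + L) (J(L) = ((L + L)*(L - 120))/2 = ((2*L)*(-120 + L))/2 = (2*L*(-120 + L))/2 = L*(-120 + L))
a = -9520 (a = 123*(-120 + 123) - 1*9889 = 123*3 - 9889 = 369 - 9889 = -9520)
1/a = 1/(-9520) = -1/9520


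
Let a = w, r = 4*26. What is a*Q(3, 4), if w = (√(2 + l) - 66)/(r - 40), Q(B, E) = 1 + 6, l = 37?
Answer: -231/32 + 7*√39/64 ≈ -6.5357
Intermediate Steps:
Q(B, E) = 7
r = 104
w = -33/32 + √39/64 (w = (√(2 + 37) - 66)/(104 - 40) = (√39 - 66)/64 = (-66 + √39)*(1/64) = -33/32 + √39/64 ≈ -0.93367)
a = -33/32 + √39/64 ≈ -0.93367
a*Q(3, 4) = (-33/32 + √39/64)*7 = -231/32 + 7*√39/64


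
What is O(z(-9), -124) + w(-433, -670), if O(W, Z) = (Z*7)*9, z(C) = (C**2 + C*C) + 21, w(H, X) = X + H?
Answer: -8915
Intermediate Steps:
w(H, X) = H + X
z(C) = 21 + 2*C**2 (z(C) = (C**2 + C**2) + 21 = 2*C**2 + 21 = 21 + 2*C**2)
O(W, Z) = 63*Z (O(W, Z) = (7*Z)*9 = 63*Z)
O(z(-9), -124) + w(-433, -670) = 63*(-124) + (-433 - 670) = -7812 - 1103 = -8915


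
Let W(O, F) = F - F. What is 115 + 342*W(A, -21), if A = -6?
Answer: 115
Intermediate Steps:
W(O, F) = 0
115 + 342*W(A, -21) = 115 + 342*0 = 115 + 0 = 115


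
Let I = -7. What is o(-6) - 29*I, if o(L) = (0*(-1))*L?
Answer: 203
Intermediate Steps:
o(L) = 0 (o(L) = 0*L = 0)
o(-6) - 29*I = 0 - 29*(-7) = 0 + 203 = 203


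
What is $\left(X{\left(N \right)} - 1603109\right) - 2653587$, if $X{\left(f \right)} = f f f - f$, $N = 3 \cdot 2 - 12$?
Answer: $-4256906$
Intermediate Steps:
$N = -6$ ($N = 6 - 12 = -6$)
$X{\left(f \right)} = f^{3} - f$ ($X{\left(f \right)} = f^{2} f - f = f^{3} - f$)
$\left(X{\left(N \right)} - 1603109\right) - 2653587 = \left(\left(\left(-6\right)^{3} - -6\right) - 1603109\right) - 2653587 = \left(\left(-216 + 6\right) - 1603109\right) - 2653587 = \left(-210 - 1603109\right) - 2653587 = -1603319 - 2653587 = -4256906$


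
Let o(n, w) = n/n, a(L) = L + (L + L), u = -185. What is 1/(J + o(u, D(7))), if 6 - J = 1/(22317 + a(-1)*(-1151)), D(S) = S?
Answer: 25770/180389 ≈ 0.14286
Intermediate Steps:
a(L) = 3*L (a(L) = L + 2*L = 3*L)
o(n, w) = 1
J = 154619/25770 (J = 6 - 1/(22317 + (3*(-1))*(-1151)) = 6 - 1/(22317 - 3*(-1151)) = 6 - 1/(22317 + 3453) = 6 - 1/25770 = 154619/25770 ≈ 6.0000)
1/(J + o(u, D(7))) = 1/(154619/25770 + 1) = 1/(180389/25770) = 25770/180389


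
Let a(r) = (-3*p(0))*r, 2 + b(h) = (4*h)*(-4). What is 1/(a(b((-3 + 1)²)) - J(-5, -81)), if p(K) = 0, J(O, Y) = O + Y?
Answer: 1/86 ≈ 0.011628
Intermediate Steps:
b(h) = -2 - 16*h (b(h) = -2 + (4*h)*(-4) = -2 - 16*h)
a(r) = 0 (a(r) = (-3*0)*r = 0*r = 0)
1/(a(b((-3 + 1)²)) - J(-5, -81)) = 1/(0 - (-5 - 81)) = 1/(0 - 1*(-86)) = 1/(0 + 86) = 1/86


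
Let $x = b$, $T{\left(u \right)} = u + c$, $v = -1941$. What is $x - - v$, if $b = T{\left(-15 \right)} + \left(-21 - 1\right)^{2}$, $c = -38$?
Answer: $-1510$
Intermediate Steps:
$T{\left(u \right)} = -38 + u$ ($T{\left(u \right)} = u - 38 = -38 + u$)
$b = 431$ ($b = \left(-38 - 15\right) + \left(-21 - 1\right)^{2} = -53 + \left(-22\right)^{2} = -53 + 484 = 431$)
$x = 431$
$x - - v = 431 - \left(-1\right) \left(-1941\right) = 431 - 1941 = -1510$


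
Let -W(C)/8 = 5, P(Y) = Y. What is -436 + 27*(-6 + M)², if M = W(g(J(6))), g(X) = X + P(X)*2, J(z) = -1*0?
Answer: 56696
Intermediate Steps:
J(z) = 0
g(X) = 3*X (g(X) = X + X*2 = X + 2*X = 3*X)
W(C) = -40 (W(C) = -8*5 = -40)
M = -40
-436 + 27*(-6 + M)² = -436 + 27*(-6 - 40)² = -436 + 27*(-46)² = -436 + 27*2116 = -436 + 57132 = 56696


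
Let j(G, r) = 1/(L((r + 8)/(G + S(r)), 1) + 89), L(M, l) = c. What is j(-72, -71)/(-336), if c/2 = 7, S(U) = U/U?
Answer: -1/34608 ≈ -2.8895e-5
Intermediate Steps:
S(U) = 1
c = 14 (c = 2*7 = 14)
L(M, l) = 14
j(G, r) = 1/103 (j(G, r) = 1/(14 + 89) = 1/103)
j(-72, -71)/(-336) = (1/103)/(-336) = (1/103)*(-1/336) = -1/34608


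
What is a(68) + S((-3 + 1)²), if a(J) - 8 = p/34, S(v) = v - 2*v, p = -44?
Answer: 46/17 ≈ 2.7059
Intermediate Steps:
S(v) = -v
a(J) = 114/17 (a(J) = 8 - 44/34 = 8 - 44*1/34 = 8 - 22/17 = 114/17)
a(68) + S((-3 + 1)²) = 114/17 - (-3 + 1)² = 114/17 - 1*(-2)² = 114/17 - 1*4 = 114/17 - 4 = 46/17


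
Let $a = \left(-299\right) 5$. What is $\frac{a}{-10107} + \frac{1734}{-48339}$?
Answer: $\frac{6082363}{54284697} \approx 0.11205$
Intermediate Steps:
$a = -1495$
$\frac{a}{-10107} + \frac{1734}{-48339} = - \frac{1495}{-10107} + \frac{1734}{-48339} = \left(-1495\right) \left(- \frac{1}{10107}\right) + 1734 \left(- \frac{1}{48339}\right) = \frac{1495}{10107} - \frac{578}{16113} = \frac{6082363}{54284697}$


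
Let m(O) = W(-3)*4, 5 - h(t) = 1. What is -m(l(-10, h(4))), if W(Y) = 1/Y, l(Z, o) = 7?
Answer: 4/3 ≈ 1.3333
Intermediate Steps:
h(t) = 4 (h(t) = 5 - 1*1 = 5 - 1 = 4)
m(O) = -4/3 (m(O) = 4/(-3) = -1/3*4 = -4/3)
-m(l(-10, h(4))) = -1*(-4/3) = 4/3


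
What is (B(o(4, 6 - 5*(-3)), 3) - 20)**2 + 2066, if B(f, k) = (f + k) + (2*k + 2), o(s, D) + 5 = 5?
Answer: 2147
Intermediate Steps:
o(s, D) = 0 (o(s, D) = -5 + 5 = 0)
B(f, k) = 2 + f + 3*k (B(f, k) = (f + k) + (2 + 2*k) = 2 + f + 3*k)
(B(o(4, 6 - 5*(-3)), 3) - 20)**2 + 2066 = ((2 + 0 + 3*3) - 20)**2 + 2066 = ((2 + 0 + 9) - 20)**2 + 2066 = (11 - 20)**2 + 2066 = (-9)**2 + 2066 = 81 + 2066 = 2147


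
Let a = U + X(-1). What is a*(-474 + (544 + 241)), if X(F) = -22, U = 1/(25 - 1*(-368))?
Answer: -2688595/393 ≈ -6841.2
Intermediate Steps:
U = 1/393 (U = 1/(25 + 368) = 1/393 ≈ 0.0025445)
a = -8645/393 (a = 1/393 - 22 = -8645/393 ≈ -21.997)
a*(-474 + (544 + 241)) = -8645*(-474 + (544 + 241))/393 = -8645*(-474 + 785)/393 = -8645/393*311 = -2688595/393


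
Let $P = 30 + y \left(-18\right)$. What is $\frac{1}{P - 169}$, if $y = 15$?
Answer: $- \frac{1}{409} \approx -0.002445$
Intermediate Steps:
$P = -240$ ($P = 30 + 15 \left(-18\right) = 30 - 270 = -240$)
$\frac{1}{P - 169} = \frac{1}{-240 - 169} = \frac{1}{-409} = - \frac{1}{409}$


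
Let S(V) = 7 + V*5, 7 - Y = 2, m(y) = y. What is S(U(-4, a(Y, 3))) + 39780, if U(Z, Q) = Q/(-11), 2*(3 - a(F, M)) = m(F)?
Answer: 875309/22 ≈ 39787.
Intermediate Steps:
Y = 5 (Y = 7 - 1*2 = 7 - 2 = 5)
a(F, M) = 3 - F/2
U(Z, Q) = -Q/11 (U(Z, Q) = Q*(-1/11) = -Q/11)
S(V) = 7 + 5*V
S(U(-4, a(Y, 3))) + 39780 = (7 + 5*(-(3 - ½*5)/11)) + 39780 = (7 + 5*(-(3 - 5/2)/11)) + 39780 = (7 + 5*(-1/11*½)) + 39780 = (7 + 5*(-1/22)) + 39780 = (7 - 5/22) + 39780 = 149/22 + 39780 = 875309/22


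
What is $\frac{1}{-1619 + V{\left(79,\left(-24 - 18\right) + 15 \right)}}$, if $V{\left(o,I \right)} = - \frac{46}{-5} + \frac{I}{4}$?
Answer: $- \frac{20}{32331} \approx -0.0006186$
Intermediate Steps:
$V{\left(o,I \right)} = \frac{46}{5} + \frac{I}{4}$ ($V{\left(o,I \right)} = \left(-46\right) \left(- \frac{1}{5}\right) + I \frac{1}{4} = \frac{46}{5} + \frac{I}{4}$)
$\frac{1}{-1619 + V{\left(79,\left(-24 - 18\right) + 15 \right)}} = \frac{1}{-1619 + \left(\frac{46}{5} + \frac{\left(-24 - 18\right) + 15}{4}\right)} = \frac{1}{-1619 + \left(\frac{46}{5} + \frac{-42 + 15}{4}\right)} = \frac{1}{-1619 + \left(\frac{46}{5} + \frac{1}{4} \left(-27\right)\right)} = \frac{1}{-1619 + \left(\frac{46}{5} - \frac{27}{4}\right)} = \frac{1}{-1619 + \frac{49}{20}} = \frac{1}{- \frac{32331}{20}} = - \frac{20}{32331}$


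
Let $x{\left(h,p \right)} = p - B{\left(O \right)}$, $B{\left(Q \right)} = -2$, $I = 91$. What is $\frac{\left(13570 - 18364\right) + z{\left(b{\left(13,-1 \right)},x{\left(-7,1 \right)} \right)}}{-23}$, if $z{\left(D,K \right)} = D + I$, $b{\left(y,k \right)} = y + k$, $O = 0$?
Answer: $\frac{4691}{23} \approx 203.96$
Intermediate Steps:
$b{\left(y,k \right)} = k + y$
$x{\left(h,p \right)} = 2 + p$ ($x{\left(h,p \right)} = p - -2 = p + 2 = 2 + p$)
$z{\left(D,K \right)} = 91 + D$ ($z{\left(D,K \right)} = D + 91 = 91 + D$)
$\frac{\left(13570 - 18364\right) + z{\left(b{\left(13,-1 \right)},x{\left(-7,1 \right)} \right)}}{-23} = \frac{\left(13570 - 18364\right) + \left(91 + \left(-1 + 13\right)\right)}{-23} = \left(-4794 + \left(91 + 12\right)\right) \left(- \frac{1}{23}\right) = \left(-4794 + 103\right) \left(- \frac{1}{23}\right) = \left(-4691\right) \left(- \frac{1}{23}\right) = \frac{4691}{23}$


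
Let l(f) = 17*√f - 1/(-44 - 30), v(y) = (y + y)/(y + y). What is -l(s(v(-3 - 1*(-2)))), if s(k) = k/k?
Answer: -1259/74 ≈ -17.014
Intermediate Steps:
v(y) = 1 (v(y) = (2*y)/((2*y)) = (2*y)*(1/(2*y)) = 1)
s(k) = 1
l(f) = 1/74 + 17*√f (l(f) = 17*√f - 1/(-74) = 17*√f - 1*(-1/74) = 17*√f + 1/74 = 1/74 + 17*√f)
-l(s(v(-3 - 1*(-2)))) = -(1/74 + 17*√1) = -(1/74 + 17*1) = -(1/74 + 17) = -1*1259/74 = -1259/74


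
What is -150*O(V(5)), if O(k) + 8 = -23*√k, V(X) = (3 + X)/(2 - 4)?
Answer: 1200 + 6900*I ≈ 1200.0 + 6900.0*I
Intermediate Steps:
V(X) = -3/2 - X/2 (V(X) = (3 + X)/(-2) = (3 + X)*(-½) = -3/2 - X/2)
O(k) = -8 - 23*√k
-150*O(V(5)) = -150*(-8 - 23*√(-3/2 - ½*5)) = -150*(-8 - 23*√(-3/2 - 5/2)) = -150*(-8 - 46*I) = 1200 + 6900*I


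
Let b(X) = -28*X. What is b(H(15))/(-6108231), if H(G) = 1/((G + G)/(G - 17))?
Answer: -28/91623465 ≈ -3.0560e-7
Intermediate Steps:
H(G) = (-17 + G)/(2*G) (H(G) = 1/((2*G)/(-17 + G)) = 1/(2*G/(-17 + G)) = (-17 + G)/(2*G))
b(H(15))/(-6108231) = -14*(-17 + 15)/15/(-6108231) = -14*(-2)/15*(-1/6108231) = -28*(-1/15)*(-1/6108231) = (28/15)*(-1/6108231) = -28/91623465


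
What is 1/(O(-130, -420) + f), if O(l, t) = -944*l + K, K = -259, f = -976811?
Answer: -1/854350 ≈ -1.1705e-6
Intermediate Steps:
O(l, t) = -259 - 944*l (O(l, t) = -944*l - 259 = -259 - 944*l)
1/(O(-130, -420) + f) = 1/((-259 - 944*(-130)) - 976811) = 1/((-259 + 122720) - 976811) = 1/(122461 - 976811) = 1/(-854350) = -1/854350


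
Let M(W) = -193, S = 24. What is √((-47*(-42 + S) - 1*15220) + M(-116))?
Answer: I*√14567 ≈ 120.69*I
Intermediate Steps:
√((-47*(-42 + S) - 1*15220) + M(-116)) = √((-47*(-42 + 24) - 1*15220) - 193) = √((-47*(-18) - 15220) - 193) = √((846 - 15220) - 193) = √(-14374 - 193) = √(-14567) = I*√14567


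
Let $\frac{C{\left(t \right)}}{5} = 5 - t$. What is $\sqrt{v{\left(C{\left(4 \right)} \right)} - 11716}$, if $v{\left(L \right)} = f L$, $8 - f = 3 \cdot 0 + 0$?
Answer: $2 i \sqrt{2919} \approx 108.06 i$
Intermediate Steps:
$C{\left(t \right)} = 25 - 5 t$ ($C{\left(t \right)} = 5 \left(5 - t\right) = 25 - 5 t$)
$f = 8$ ($f = 8 - \left(3 \cdot 0 + 0\right) = 8 - \left(0 + 0\right) = 8 - 0 = 8 + 0 = 8$)
$v{\left(L \right)} = 8 L$
$\sqrt{v{\left(C{\left(4 \right)} \right)} - 11716} = \sqrt{8 \left(25 - 20\right) - 11716} = \sqrt{8 \cdot 5 - 11716} = \sqrt{40 - 11716} = \sqrt{-11676} = 2 i \sqrt{2919}$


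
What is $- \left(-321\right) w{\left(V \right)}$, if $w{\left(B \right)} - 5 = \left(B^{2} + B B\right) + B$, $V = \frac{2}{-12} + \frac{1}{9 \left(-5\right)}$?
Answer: $\frac{1057909}{675} \approx 1567.3$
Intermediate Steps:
$V = - \frac{17}{90}$ ($V = 2 \left(- \frac{1}{12}\right) + \frac{1}{9} \left(- \frac{1}{5}\right) = - \frac{1}{6} - \frac{1}{45} = - \frac{17}{90} \approx -0.18889$)
$w{\left(B \right)} = 5 + B + 2 B^{2}$ ($w{\left(B \right)} = 5 + \left(\left(B^{2} + B B\right) + B\right) = 5 + \left(\left(B^{2} + B^{2}\right) + B\right) = 5 + \left(2 B^{2} + B\right) = 5 + \left(B + 2 B^{2}\right) = 5 + B + 2 B^{2}$)
$- \left(-321\right) w{\left(V \right)} = - \left(-321\right) \left(5 - \frac{17}{90} + 2 \left(- \frac{17}{90}\right)^{2}\right) = - \left(-321\right) \left(5 - \frac{17}{90} + 2 \cdot \frac{289}{8100}\right) = - \left(-321\right) \left(5 - \frac{17}{90} + \frac{289}{4050}\right) = - \frac{\left(-321\right) 9887}{2025} = \left(-1\right) \left(- \frac{1057909}{675}\right) = \frac{1057909}{675}$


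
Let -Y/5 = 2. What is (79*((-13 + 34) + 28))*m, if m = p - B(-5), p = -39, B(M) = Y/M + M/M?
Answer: -162582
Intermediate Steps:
Y = -10 (Y = -5*2 = -10)
B(M) = 1 - 10/M (B(M) = -10/M + M/M = -10/M + 1 = 1 - 10/M)
m = -42 (m = -39 - (-10 - 5)/(-5) = -39 - (-1)*(-15)/5 = -39 - 1*3 = -39 - 3 = -42)
(79*((-13 + 34) + 28))*m = (79*((-13 + 34) + 28))*(-42) = (79*(21 + 28))*(-42) = (79*49)*(-42) = 3871*(-42) = -162582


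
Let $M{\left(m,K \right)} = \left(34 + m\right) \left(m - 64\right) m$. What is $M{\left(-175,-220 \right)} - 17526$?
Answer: $-5914851$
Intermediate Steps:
$M{\left(m,K \right)} = m \left(-64 + m\right) \left(34 + m\right)$ ($M{\left(m,K \right)} = \left(34 + m\right) \left(-64 + m\right) m = \left(-64 + m\right) \left(34 + m\right) m = m \left(-64 + m\right) \left(34 + m\right)$)
$M{\left(-175,-220 \right)} - 17526 = - 175 \left(-2176 + \left(-175\right)^{2} - -5250\right) - 17526 = - 175 \left(-2176 + 30625 + 5250\right) - 17526 = \left(-175\right) 33699 - 17526 = -5897325 - 17526 = -5914851$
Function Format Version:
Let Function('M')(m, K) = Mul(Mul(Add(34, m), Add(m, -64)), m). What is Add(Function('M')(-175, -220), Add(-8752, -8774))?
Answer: -5914851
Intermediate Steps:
Function('M')(m, K) = Mul(m, Add(-64, m), Add(34, m)) (Function('M')(m, K) = Mul(Mul(Add(34, m), Add(-64, m)), m) = Mul(Mul(Add(-64, m), Add(34, m)), m) = Mul(m, Add(-64, m), Add(34, m)))
Add(Function('M')(-175, -220), Add(-8752, -8774)) = Add(Mul(-175, Add(-2176, Pow(-175, 2), Mul(-30, -175))), Add(-8752, -8774)) = Add(Mul(-175, Add(-2176, 30625, 5250)), -17526) = Add(Mul(-175, 33699), -17526) = Add(-5897325, -17526) = -5914851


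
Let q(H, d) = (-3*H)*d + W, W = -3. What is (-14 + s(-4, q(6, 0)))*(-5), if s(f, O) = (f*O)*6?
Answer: -290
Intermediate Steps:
q(H, d) = -3 - 3*H*d (q(H, d) = (-3*H)*d - 3 = -3*H*d - 3 = -3 - 3*H*d)
s(f, O) = 6*O*f (s(f, O) = (O*f)*6 = 6*O*f)
(-14 + s(-4, q(6, 0)))*(-5) = (-14 + 6*(-3 - 3*6*0)*(-4))*(-5) = (-14 + 6*(-3 + 0)*(-4))*(-5) = (-14 + 6*(-3)*(-4))*(-5) = (-14 + 72)*(-5) = 58*(-5) = -290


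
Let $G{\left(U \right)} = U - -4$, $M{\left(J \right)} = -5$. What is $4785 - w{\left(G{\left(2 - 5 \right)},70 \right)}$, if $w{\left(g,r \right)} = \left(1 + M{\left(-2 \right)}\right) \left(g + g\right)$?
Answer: $4793$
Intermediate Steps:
$G{\left(U \right)} = 4 + U$ ($G{\left(U \right)} = U + 4 = 4 + U$)
$w{\left(g,r \right)} = - 8 g$ ($w{\left(g,r \right)} = \left(1 - 5\right) \left(g + g\right) = - 4 \cdot 2 g = - 8 g$)
$4785 - w{\left(G{\left(2 - 5 \right)},70 \right)} = 4785 - - 8 \left(4 + \left(2 - 5\right)\right) = 4785 - - 8 \left(4 - 3\right) = 4785 - \left(-8\right) 1 = 4785 - -8 = 4785 + 8 = 4793$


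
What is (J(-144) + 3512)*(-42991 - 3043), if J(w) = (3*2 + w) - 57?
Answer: -152694778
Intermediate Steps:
J(w) = -51 + w (J(w) = (6 + w) - 57 = -51 + w)
(J(-144) + 3512)*(-42991 - 3043) = ((-51 - 144) + 3512)*(-42991 - 3043) = (-195 + 3512)*(-46034) = 3317*(-46034) = -152694778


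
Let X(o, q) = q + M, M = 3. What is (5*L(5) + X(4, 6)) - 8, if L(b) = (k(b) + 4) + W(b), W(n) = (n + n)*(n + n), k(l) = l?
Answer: 546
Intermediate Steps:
W(n) = 4*n**2 (W(n) = (2*n)*(2*n) = 4*n**2)
L(b) = 4 + b + 4*b**2 (L(b) = (b + 4) + 4*b**2 = (4 + b) + 4*b**2 = 4 + b + 4*b**2)
X(o, q) = 3 + q (X(o, q) = q + 3 = 3 + q)
(5*L(5) + X(4, 6)) - 8 = (5*(4 + 5 + 4*5**2) + (3 + 6)) - 8 = (5*(4 + 5 + 4*25) + 9) - 8 = (5*(4 + 5 + 100) + 9) - 8 = (5*109 + 9) - 8 = (545 + 9) - 8 = 554 - 8 = 546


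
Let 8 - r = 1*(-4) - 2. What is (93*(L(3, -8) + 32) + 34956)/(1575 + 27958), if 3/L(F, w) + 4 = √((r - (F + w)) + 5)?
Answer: 76143/59066 + 279*√6/118132 ≈ 1.2949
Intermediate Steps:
r = 14 (r = 8 - (1*(-4) - 2) = 8 - (-4 - 2) = 8 - 1*(-6) = 8 + 6 = 14)
L(F, w) = 3/(-4 + √(19 - F - w)) (L(F, w) = 3/(-4 + √((14 - (F + w)) + 5)) = 3/(-4 + √((14 + (-F - w)) + 5)) = 3/(-4 + √((14 - F - w) + 5)) = 3/(-4 + √(19 - F - w)))
(93*(L(3, -8) + 32) + 34956)/(1575 + 27958) = (93*(3/(-4 + √(19 - 1*3 - 1*(-8))) + 32) + 34956)/(1575 + 27958) = (93*(3/(-4 + √(19 - 3 + 8)) + 32) + 34956)/29533 = (93*(3/(-4 + √24) + 32) + 34956)*(1/29533) = (93*(3/(-4 + 2*√6) + 32) + 34956)*(1/29533) = (93*(32 + 3/(-4 + 2*√6)) + 34956)*(1/29533) = ((2976 + 279/(-4 + 2*√6)) + 34956)*(1/29533) = (37932 + 279/(-4 + 2*√6))*(1/29533) = 37932/29533 + 279/(29533*(-4 + 2*√6))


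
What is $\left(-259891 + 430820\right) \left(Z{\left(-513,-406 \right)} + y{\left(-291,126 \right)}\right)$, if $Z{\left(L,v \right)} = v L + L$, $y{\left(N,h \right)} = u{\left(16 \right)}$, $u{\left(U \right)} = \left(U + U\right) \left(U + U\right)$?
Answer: $35688094981$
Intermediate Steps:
$u{\left(U \right)} = 4 U^{2}$ ($u{\left(U \right)} = 2 U 2 U = 4 U^{2}$)
$y{\left(N,h \right)} = 1024$ ($y{\left(N,h \right)} = 4 \cdot 16^{2} = 4 \cdot 256 = 1024$)
$Z{\left(L,v \right)} = L + L v$ ($Z{\left(L,v \right)} = L v + L = L + L v$)
$\left(-259891 + 430820\right) \left(Z{\left(-513,-406 \right)} + y{\left(-291,126 \right)}\right) = \left(-259891 + 430820\right) \left(- 513 \left(1 - 406\right) + 1024\right) = 170929 \left(\left(-513\right) \left(-405\right) + 1024\right) = 170929 \left(207765 + 1024\right) = 170929 \cdot 208789 = 35688094981$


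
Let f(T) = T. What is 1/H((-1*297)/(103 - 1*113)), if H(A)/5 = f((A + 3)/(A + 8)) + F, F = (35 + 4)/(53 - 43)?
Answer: 754/17973 ≈ 0.041952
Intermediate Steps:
F = 39/10 ≈ 3.9000
H(A) = 39/2 + 5*(3 + A)/(8 + A) (H(A) = 5*((A + 3)/(A + 8) + 39/10) = 5*((3 + A)/(8 + A) + 39/10) = 5*(39/10 + (3 + A)/(8 + A)) = 39/2 + 5*(3 + A)/(8 + A))
1/H((-1*297)/(103 - 1*113)) = 1/((342 + 49*((-1*297)/(103 - 1*113)))/(2*(8 + (-1*297)/(103 - 1*113)))) = 1/((342 + 49*(-297/(103 - 113)))/(2*(8 - 297/(103 - 113)))) = 1/((342 + 49*(-297/(-10)))/(2*(8 - 297/(-10)))) = 1/((342 + 49*(-297*(-⅒)))/(2*(8 - 297*(-⅒)))) = 1/((342 + 49*(297/10))/(2*(8 + 297/10))) = 1/((342 + 14553/10)/(2*(377/10))) = 1/((½)*(10/377)*(17973/10)) = 1/(17973/754) = 754/17973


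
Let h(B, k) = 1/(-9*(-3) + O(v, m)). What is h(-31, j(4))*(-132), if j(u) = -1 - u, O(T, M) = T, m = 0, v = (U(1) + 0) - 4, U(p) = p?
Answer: -11/2 ≈ -5.5000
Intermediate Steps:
v = -3 (v = (1 + 0) - 4 = 1 - 4 = -3)
h(B, k) = 1/24 (h(B, k) = 1/(-9*(-3) - 3) = 1/(27 - 3) = 1/24)
h(-31, j(4))*(-132) = (1/24)*(-132) = -11/2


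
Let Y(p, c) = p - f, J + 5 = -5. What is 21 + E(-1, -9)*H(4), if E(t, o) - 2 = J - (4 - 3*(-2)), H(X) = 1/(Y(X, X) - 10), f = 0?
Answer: 24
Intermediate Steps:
J = -10 (J = -5 - 5 = -10)
Y(p, c) = p (Y(p, c) = p - 1*0 = p + 0 = p)
H(X) = 1/(-10 + X) (H(X) = 1/(X - 10) = 1/(-10 + X))
E(t, o) = -18 (E(t, o) = 2 + (-10 - (4 - 3*(-2))) = 2 + (-10 - (4 + 6)) = 2 + (-10 - 1*10) = 2 + (-10 - 10) = 2 - 20 = -18)
21 + E(-1, -9)*H(4) = 21 - 18/(-10 + 4) = 21 - 18/(-6) = 21 - 18*(-1/6) = 21 + 3 = 24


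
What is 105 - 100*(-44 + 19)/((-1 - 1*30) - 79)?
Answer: 905/11 ≈ 82.273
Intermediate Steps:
105 - 100*(-44 + 19)/((-1 - 1*30) - 79) = 105 - (-2500)/((-1 - 30) - 79) = 105 - (-2500)/(-31 - 79) = 105 - (-2500)/(-110) = 105 - (-2500)*(-1)/110 = 105 - 100*5/22 = 105 - 250/11 = 905/11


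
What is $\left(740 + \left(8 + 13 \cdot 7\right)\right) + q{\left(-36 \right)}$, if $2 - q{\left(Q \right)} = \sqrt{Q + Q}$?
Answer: $841 - 6 i \sqrt{2} \approx 841.0 - 8.4853 i$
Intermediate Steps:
$q{\left(Q \right)} = 2 - \sqrt{2} \sqrt{Q}$ ($q{\left(Q \right)} = 2 - \sqrt{Q + Q} = 2 - \sqrt{2 Q} = 2 - \sqrt{2} \sqrt{Q}$)
$\left(740 + \left(8 + 13 \cdot 7\right)\right) + q{\left(-36 \right)} = \left(740 + \left(8 + 13 \cdot 7\right)\right) + \left(2 - \sqrt{2} \sqrt{-36}\right) = \left(740 + \left(8 + 91\right)\right) + \left(2 - \sqrt{2} \cdot 6 i\right) = \left(740 + 99\right) + \left(2 - 6 i \sqrt{2}\right) = 839 + \left(2 - 6 i \sqrt{2}\right) = 841 - 6 i \sqrt{2}$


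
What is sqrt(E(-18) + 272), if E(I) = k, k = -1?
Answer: sqrt(271) ≈ 16.462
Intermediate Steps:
E(I) = -1
sqrt(E(-18) + 272) = sqrt(-1 + 272) = sqrt(271)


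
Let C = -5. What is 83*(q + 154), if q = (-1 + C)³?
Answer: -5146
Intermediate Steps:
q = -216 (q = (-1 - 5)³ = (-6)³ = -216)
83*(q + 154) = 83*(-216 + 154) = 83*(-62) = -5146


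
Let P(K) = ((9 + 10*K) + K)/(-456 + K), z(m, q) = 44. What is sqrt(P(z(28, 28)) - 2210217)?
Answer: I*sqrt(93792819391)/206 ≈ 1486.7*I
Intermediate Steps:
P(K) = (9 + 11*K)/(-456 + K)
sqrt(P(z(28, 28)) - 2210217) = sqrt((9 + 11*44)/(-456 + 44) - 2210217) = sqrt((9 + 484)/(-412) - 2210217) = sqrt(-1/412*493 - 2210217) = sqrt(-493/412 - 2210217) = sqrt(-910609897/412) = I*sqrt(93792819391)/206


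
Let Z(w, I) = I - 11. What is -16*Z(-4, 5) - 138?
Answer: -42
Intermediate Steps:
Z(w, I) = -11 + I
-16*Z(-4, 5) - 138 = -16*(-11 + 5) - 138 = -16*(-6) - 138 = 96 - 138 = -42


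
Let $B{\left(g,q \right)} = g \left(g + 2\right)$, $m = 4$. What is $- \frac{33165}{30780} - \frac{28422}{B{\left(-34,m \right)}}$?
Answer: $- \frac{2530313}{93024} \approx -27.201$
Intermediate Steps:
$B{\left(g,q \right)} = g \left(2 + g\right)$
$- \frac{33165}{30780} - \frac{28422}{B{\left(-34,m \right)}} = - \frac{33165}{30780} - \frac{28422}{\left(-34\right) \left(2 - 34\right)} = \left(-33165\right) \frac{1}{30780} - \frac{28422}{\left(-34\right) \left(-32\right)} = - \frac{737}{684} - \frac{28422}{1088} = - \frac{737}{684} - \frac{14211}{544} = - \frac{2530313}{93024}$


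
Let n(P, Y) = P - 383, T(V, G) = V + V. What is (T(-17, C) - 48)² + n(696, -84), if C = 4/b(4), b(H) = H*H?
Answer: 7037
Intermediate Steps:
b(H) = H²
C = ¼ (C = 4/(4²) = 4/16 = 4*(1/16) = ¼ ≈ 0.25000)
T(V, G) = 2*V
n(P, Y) = -383 + P
(T(-17, C) - 48)² + n(696, -84) = (2*(-17) - 48)² + (-383 + 696) = (-34 - 48)² + 313 = (-82)² + 313 = 6724 + 313 = 7037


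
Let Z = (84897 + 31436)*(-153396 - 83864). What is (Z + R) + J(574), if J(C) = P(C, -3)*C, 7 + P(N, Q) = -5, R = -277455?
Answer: -27601451923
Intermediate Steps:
P(N, Q) = -12 (P(N, Q) = -7 - 5 = -12)
J(C) = -12*C
Z = -27601167580 (Z = 116333*(-237260) = -27601167580)
(Z + R) + J(574) = (-27601167580 - 277455) - 12*574 = -27601445035 - 6888 = -27601451923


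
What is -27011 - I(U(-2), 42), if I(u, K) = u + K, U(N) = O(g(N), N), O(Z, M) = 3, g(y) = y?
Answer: -27056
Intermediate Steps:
U(N) = 3
I(u, K) = K + u
-27011 - I(U(-2), 42) = -27011 - (42 + 3) = -27011 - 1*45 = -27011 - 45 = -27056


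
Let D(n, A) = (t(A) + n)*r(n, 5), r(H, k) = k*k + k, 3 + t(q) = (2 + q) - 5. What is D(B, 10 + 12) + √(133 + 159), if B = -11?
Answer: 150 + 2*√73 ≈ 167.09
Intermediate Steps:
t(q) = -6 + q (t(q) = -3 + ((2 + q) - 5) = -3 + (-3 + q) = -6 + q)
r(H, k) = k + k² (r(H, k) = k² + k = k + k²)
D(n, A) = -180 + 30*A + 30*n (D(n, A) = ((-6 + A) + n)*(5*(1 + 5)) = (-6 + A + n)*(5*6) = (-6 + A + n)*30 = -180 + 30*A + 30*n)
D(B, 10 + 12) + √(133 + 159) = (-180 + 30*(10 + 12) + 30*(-11)) + √(133 + 159) = (-180 + 30*22 - 330) + √292 = (-180 + 660 - 330) + 2*√73 = 150 + 2*√73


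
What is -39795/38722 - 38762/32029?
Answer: -2775536219/1240226938 ≈ -2.2379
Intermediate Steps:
-39795/38722 - 38762/32029 = -2775536219/1240226938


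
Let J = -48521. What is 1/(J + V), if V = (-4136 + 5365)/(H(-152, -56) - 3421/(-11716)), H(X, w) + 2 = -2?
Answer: -43443/2122296767 ≈ -2.0470e-5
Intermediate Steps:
H(X, w) = -4 (H(X, w) = -2 - 2 = -4)
V = -14398964/43443 (V = (-4136 + 5365)/(-4 - 3421/(-11716)) = 1229/(-4 - 3421*(-1/11716)) = 1229/(-4 + 3421/11716) = 1229/(-43443/11716) = 1229*(-11716/43443) = -14398964/43443 ≈ -331.44)
1/(J + V) = 1/(-48521 - 14398964/43443) = 1/(-2122296767/43443) = -43443/2122296767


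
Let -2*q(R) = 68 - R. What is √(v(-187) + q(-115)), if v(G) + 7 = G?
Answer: I*√1142/2 ≈ 16.897*I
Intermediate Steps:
q(R) = -34 + R/2 (q(R) = -(68 - R)/2 = -34 + R/2)
v(G) = -7 + G
√(v(-187) + q(-115)) = √((-7 - 187) + (-34 + (½)*(-115))) = √(-194 + (-34 - 115/2)) = √(-194 - 183/2) = √(-571/2) = I*√1142/2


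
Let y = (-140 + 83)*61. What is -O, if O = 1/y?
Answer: 1/3477 ≈ 0.00028760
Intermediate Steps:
y = -3477 (y = -57*61 = -3477)
O = -1/3477 (O = 1/(-3477) = -1/3477 ≈ -0.00028760)
-O = -1*(-1/3477) = 1/3477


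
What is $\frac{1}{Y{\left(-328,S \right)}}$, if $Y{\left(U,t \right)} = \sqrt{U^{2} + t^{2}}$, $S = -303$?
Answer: $\frac{\sqrt{199393}}{199393} \approx 0.0022395$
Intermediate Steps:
$\frac{1}{Y{\left(-328,S \right)}} = \frac{1}{\sqrt{\left(-328\right)^{2} + \left(-303\right)^{2}}} = \frac{1}{\sqrt{107584 + 91809}} = \frac{1}{\sqrt{199393}} = \frac{\sqrt{199393}}{199393}$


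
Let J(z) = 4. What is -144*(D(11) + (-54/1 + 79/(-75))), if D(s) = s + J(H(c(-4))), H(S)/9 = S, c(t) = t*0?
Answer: 144192/25 ≈ 5767.7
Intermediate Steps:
c(t) = 0
H(S) = 9*S
D(s) = 4 + s (D(s) = s + 4 = 4 + s)
-144*(D(11) + (-54/1 + 79/(-75))) = -144*((4 + 11) + (-54/1 + 79/(-75))) = -144*(15 + (-54*1 + 79*(-1/75))) = -144*(15 + (-54 - 79/75)) = -144*(15 - 4129/75) = -144*(-3004/75) = 144192/25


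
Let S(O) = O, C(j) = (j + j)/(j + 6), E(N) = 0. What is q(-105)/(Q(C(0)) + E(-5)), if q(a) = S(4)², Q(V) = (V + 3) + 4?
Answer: 16/7 ≈ 2.2857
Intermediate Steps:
C(j) = 2*j/(6 + j) (C(j) = (2*j)/(6 + j) = 2*j/(6 + j))
Q(V) = 7 + V (Q(V) = (3 + V) + 4 = 7 + V)
q(a) = 16 (q(a) = 4² = 16)
q(-105)/(Q(C(0)) + E(-5)) = 16/((7 + 2*0/(6 + 0)) + 0) = 16/((7 + 2*0/6) + 0) = 16/((7 + 2*0*(⅙)) + 0) = 16/((7 + 0) + 0) = 16/(7 + 0) = 16/7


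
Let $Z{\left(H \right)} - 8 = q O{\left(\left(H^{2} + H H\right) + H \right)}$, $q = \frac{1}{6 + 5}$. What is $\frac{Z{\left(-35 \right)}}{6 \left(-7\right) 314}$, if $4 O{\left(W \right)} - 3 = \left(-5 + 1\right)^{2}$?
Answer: $- \frac{53}{82896} \approx -0.00063936$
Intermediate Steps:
$q = \frac{1}{11} \approx 0.090909$
$O{\left(W \right)} = \frac{19}{4}$ ($O{\left(W \right)} = \frac{3}{4} + \frac{\left(-5 + 1\right)^{2}}{4} = \frac{3}{4} + \frac{\left(-4\right)^{2}}{4} = \frac{3}{4} + \frac{1}{4} \cdot 16 = \frac{3}{4} + 4 = \frac{19}{4}$)
$Z{\left(H \right)} = \frac{371}{44}$ ($Z{\left(H \right)} = 8 + \frac{1}{11} \cdot \frac{19}{4} = 8 + \frac{19}{44} = \frac{371}{44}$)
$\frac{Z{\left(-35 \right)}}{6 \left(-7\right) 314} = \frac{371}{44 \cdot 6 \left(-7\right) 314} = \frac{371}{44 \left(\left(-42\right) 314\right)} = \frac{371}{44 \left(-13188\right)} = \frac{371}{44} \left(- \frac{1}{13188}\right) = - \frac{53}{82896}$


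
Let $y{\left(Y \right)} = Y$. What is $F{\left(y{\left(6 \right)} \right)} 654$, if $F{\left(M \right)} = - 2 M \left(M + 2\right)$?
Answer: $-62784$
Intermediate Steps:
$F{\left(M \right)} = - 2 M \left(2 + M\right)$
$F{\left(y{\left(6 \right)} \right)} 654 = \left(-2\right) 6 \left(2 + 6\right) 654 = \left(-2\right) 6 \cdot 8 \cdot 654 = \left(-96\right) 654 = -62784$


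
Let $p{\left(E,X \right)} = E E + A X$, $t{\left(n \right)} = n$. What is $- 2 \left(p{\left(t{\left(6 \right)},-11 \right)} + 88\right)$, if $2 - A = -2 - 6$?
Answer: $-28$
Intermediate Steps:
$A = 10$ ($A = 2 - \left(-2 - 6\right) = 2 - -8 = 2 + 8 = 10$)
$p{\left(E,X \right)} = E^{2} + 10 X$ ($p{\left(E,X \right)} = E E + 10 X = E^{2} + 10 X$)
$- 2 \left(p{\left(t{\left(6 \right)},-11 \right)} + 88\right) = - 2 \left(\left(6^{2} + 10 \left(-11\right)\right) + 88\right) = - 2 \left(\left(36 - 110\right) + 88\right) = - 2 \left(-74 + 88\right) = \left(-2\right) 14 = -28$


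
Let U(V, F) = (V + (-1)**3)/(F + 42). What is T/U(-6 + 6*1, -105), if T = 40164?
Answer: 2530332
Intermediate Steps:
U(V, F) = (-1 + V)/(42 + F) (U(V, F) = (V - 1)/(42 + F) = (-1 + V)/(42 + F))
T/U(-6 + 6*1, -105) = 40164/(((-1 + (-6 + 6*1))/(42 - 105))) = 40164/(((-1 + (-6 + 6))/(-63))) = 40164/((-(-1 + 0)/63)) = 40164/((-1/63*(-1))) = 40164/(1/63) = 40164*63 = 2530332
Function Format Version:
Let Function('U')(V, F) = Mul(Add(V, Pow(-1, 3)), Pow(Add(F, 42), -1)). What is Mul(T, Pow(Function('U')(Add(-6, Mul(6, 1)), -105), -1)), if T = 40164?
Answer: 2530332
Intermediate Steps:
Function('U')(V, F) = Mul(Pow(Add(42, F), -1), Add(-1, V)) (Function('U')(V, F) = Mul(Add(V, -1), Pow(Add(42, F), -1)) = Mul(Add(-1, V), Pow(Add(42, F), -1)) = Mul(Pow(Add(42, F), -1), Add(-1, V)))
Mul(T, Pow(Function('U')(Add(-6, Mul(6, 1)), -105), -1)) = Mul(40164, Pow(Mul(Pow(Add(42, -105), -1), Add(-1, Add(-6, Mul(6, 1)))), -1)) = Mul(40164, Pow(Mul(Pow(-63, -1), Add(-1, Add(-6, 6))), -1)) = Mul(40164, Pow(Mul(Rational(-1, 63), Add(-1, 0)), -1)) = Mul(40164, Pow(Mul(Rational(-1, 63), -1), -1)) = Mul(40164, Pow(Rational(1, 63), -1)) = Mul(40164, 63) = 2530332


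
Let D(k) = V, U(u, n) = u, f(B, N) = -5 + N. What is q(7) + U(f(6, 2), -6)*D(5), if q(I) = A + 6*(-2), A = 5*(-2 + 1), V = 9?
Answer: -44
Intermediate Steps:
D(k) = 9
A = -5 (A = 5*(-1) = -5)
q(I) = -17 (q(I) = -5 + 6*(-2) = -5 - 12 = -17)
q(7) + U(f(6, 2), -6)*D(5) = -17 + (-5 + 2)*9 = -17 - 3*9 = -17 - 27 = -44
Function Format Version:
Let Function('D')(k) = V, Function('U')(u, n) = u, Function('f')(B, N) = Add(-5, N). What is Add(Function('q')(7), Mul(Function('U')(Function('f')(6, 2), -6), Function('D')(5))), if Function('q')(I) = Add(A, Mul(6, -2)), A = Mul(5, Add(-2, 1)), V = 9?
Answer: -44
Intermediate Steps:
Function('D')(k) = 9
A = -5 (A = Mul(5, -1) = -5)
Function('q')(I) = -17 (Function('q')(I) = Add(-5, Mul(6, -2)) = Add(-5, -12) = -17)
Add(Function('q')(7), Mul(Function('U')(Function('f')(6, 2), -6), Function('D')(5))) = Add(-17, Mul(Add(-5, 2), 9)) = Add(-17, Mul(-3, 9)) = Add(-17, -27) = -44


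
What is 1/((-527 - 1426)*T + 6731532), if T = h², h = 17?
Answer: 1/6167115 ≈ 1.6215e-7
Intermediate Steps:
T = 289 (T = 17² = 289)
1/((-527 - 1426)*T + 6731532) = 1/((-527 - 1426)*289 + 6731532) = 1/(-1953*289 + 6731532) = 1/(-564417 + 6731532) = 1/6167115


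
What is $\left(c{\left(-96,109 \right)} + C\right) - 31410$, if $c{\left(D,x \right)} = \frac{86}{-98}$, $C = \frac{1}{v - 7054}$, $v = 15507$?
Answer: $- \frac{13010291200}{414197} \approx -31411.0$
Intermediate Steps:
$C = \frac{1}{8453}$ ($C = \frac{1}{15507 - 7054} = \frac{1}{8453} \approx 0.0001183$)
$c{\left(D,x \right)} = - \frac{43}{49}$ ($c{\left(D,x \right)} = 86 \left(- \frac{1}{98}\right) = - \frac{43}{49}$)
$\left(c{\left(-96,109 \right)} + C\right) - 31410 = \left(- \frac{43}{49} + \frac{1}{8453}\right) - 31410 = - \frac{363430}{414197} - 31410 = - \frac{13010291200}{414197}$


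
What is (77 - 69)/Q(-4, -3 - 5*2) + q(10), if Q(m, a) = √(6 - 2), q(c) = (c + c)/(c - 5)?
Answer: 8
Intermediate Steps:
q(c) = 2*c/(-5 + c) (q(c) = (2*c)/(-5 + c) = 2*c/(-5 + c))
Q(m, a) = 2 (Q(m, a) = √4 = 2)
(77 - 69)/Q(-4, -3 - 5*2) + q(10) = (77 - 69)/2 + 2*10/(-5 + 10) = 8*(½) + 2*10/5 = 4 + 2*10*(⅕) = 4 + 4 = 8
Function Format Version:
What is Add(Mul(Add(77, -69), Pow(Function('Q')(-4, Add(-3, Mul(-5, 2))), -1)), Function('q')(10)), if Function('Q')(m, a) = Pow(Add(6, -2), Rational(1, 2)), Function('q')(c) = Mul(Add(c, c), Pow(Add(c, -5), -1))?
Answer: 8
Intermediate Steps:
Function('q')(c) = Mul(2, c, Pow(Add(-5, c), -1)) (Function('q')(c) = Mul(Mul(2, c), Pow(Add(-5, c), -1)) = Mul(2, c, Pow(Add(-5, c), -1)))
Function('Q')(m, a) = 2 (Function('Q')(m, a) = Pow(4, Rational(1, 2)) = 2)
Add(Mul(Add(77, -69), Pow(Function('Q')(-4, Add(-3, Mul(-5, 2))), -1)), Function('q')(10)) = Add(Mul(Add(77, -69), Pow(2, -1)), Mul(2, 10, Pow(Add(-5, 10), -1))) = Add(Mul(8, Rational(1, 2)), Mul(2, 10, Pow(5, -1))) = Add(4, Mul(2, 10, Rational(1, 5))) = Add(4, 4) = 8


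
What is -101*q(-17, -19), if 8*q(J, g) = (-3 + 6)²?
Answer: -909/8 ≈ -113.63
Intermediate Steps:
q(J, g) = 9/8 (q(J, g) = (-3 + 6)²/8 = (⅛)*3² = (⅛)*9 = 9/8)
-101*q(-17, -19) = -101*9/8 = -909/8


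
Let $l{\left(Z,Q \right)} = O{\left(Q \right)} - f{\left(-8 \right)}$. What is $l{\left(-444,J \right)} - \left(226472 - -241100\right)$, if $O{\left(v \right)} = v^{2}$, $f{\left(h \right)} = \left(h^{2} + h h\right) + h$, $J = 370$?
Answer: $-330792$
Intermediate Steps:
$f{\left(h \right)} = h + 2 h^{2}$ ($f{\left(h \right)} = \left(h^{2} + h^{2}\right) + h = 2 h^{2} + h = h + 2 h^{2}$)
$l{\left(Z,Q \right)} = -120 + Q^{2}$ ($l{\left(Z,Q \right)} = Q^{2} - - 8 \left(1 + 2 \left(-8\right)\right) = Q^{2} - - 8 \left(1 - 16\right) = Q^{2} - \left(-8\right) \left(-15\right) = Q^{2} - 120 = -120 + Q^{2}$)
$l{\left(-444,J \right)} - \left(226472 - -241100\right) = \left(-120 + 370^{2}\right) - \left(226472 - -241100\right) = \left(-120 + 136900\right) - \left(226472 + 241100\right) = 136780 - 467572 = -330792$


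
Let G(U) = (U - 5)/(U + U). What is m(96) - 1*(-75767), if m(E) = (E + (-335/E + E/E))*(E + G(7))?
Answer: 56956945/672 ≈ 84757.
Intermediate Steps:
G(U) = (-5 + U)/(2*U) (G(U) = (-5 + U)/((2*U)) = (-5 + U)*(1/(2*U)) = (-5 + U)/(2*U))
m(E) = (⅐ + E)*(1 + E - 335/E) (m(E) = (E + (-335/E + E/E))*(E + (½)*(-5 + 7)/7) = (E + (-335/E + 1))*(E + (½)*(⅐)*2) = (E + (1 - 335/E))*(E + ⅐) = (1 + E - 335/E)*(⅐ + E) = (⅐ + E)*(1 + E - 335/E))
m(96) - 1*(-75767) = (⅐)*(-335 + 96*(-2344 + 7*96² + 8*96))/96 - 1*(-75767) = (⅐)*(1/96)*(-335 + 96*(-2344 + 7*9216 + 768)) + 75767 = (⅐)*(1/96)*(-335 + 96*(-2344 + 64512 + 768)) + 75767 = (⅐)*(1/96)*(-335 + 96*62936) + 75767 = (⅐)*(1/96)*(-335 + 6041856) + 75767 = (⅐)*(1/96)*6041521 + 75767 = 6041521/672 + 75767 = 56956945/672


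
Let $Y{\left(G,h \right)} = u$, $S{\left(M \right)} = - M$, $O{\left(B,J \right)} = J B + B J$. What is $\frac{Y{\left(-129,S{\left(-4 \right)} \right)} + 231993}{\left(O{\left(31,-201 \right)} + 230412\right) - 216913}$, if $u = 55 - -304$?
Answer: $\frac{232352}{1037} \approx 224.06$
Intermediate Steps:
$O{\left(B,J \right)} = 2 B J$ ($O{\left(B,J \right)} = B J + B J = 2 B J$)
$u = 359$ ($u = 55 + 304 = 359$)
$Y{\left(G,h \right)} = 359$
$\frac{Y{\left(-129,S{\left(-4 \right)} \right)} + 231993}{\left(O{\left(31,-201 \right)} + 230412\right) - 216913} = \frac{359 + 231993}{\left(2 \cdot 31 \left(-201\right) + 230412\right) - 216913} = \frac{232352}{\left(-12462 + 230412\right) - 216913} = \frac{232352}{217950 - 216913} = \frac{232352}{1037}$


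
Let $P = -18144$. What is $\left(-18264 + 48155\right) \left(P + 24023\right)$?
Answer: $175729189$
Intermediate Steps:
$\left(-18264 + 48155\right) \left(P + 24023\right) = \left(-18264 + 48155\right) \left(-18144 + 24023\right) = 29891 \cdot 5879 = 175729189$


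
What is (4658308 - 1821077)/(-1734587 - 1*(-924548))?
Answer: -39961/11409 ≈ -3.5026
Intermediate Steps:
(4658308 - 1821077)/(-1734587 - 1*(-924548)) = 2837231/(-1734587 + 924548) = 2837231/(-810039) = 2837231*(-1/810039) = -39961/11409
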